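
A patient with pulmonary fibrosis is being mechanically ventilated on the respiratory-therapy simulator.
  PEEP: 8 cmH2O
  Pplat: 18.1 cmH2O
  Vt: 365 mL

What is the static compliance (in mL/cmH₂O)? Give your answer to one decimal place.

Cstat = Vt / (Pplat − PEEP) = 365 / (18.1 − 8) = 365 / 10.1 = 36.139 mL/cmH2O.

36.1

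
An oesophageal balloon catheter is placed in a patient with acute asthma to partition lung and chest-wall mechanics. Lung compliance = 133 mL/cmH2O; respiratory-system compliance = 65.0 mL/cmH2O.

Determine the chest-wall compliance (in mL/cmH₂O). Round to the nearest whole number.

127

1/Ccw = 1/Crs − 1/CL.
1/Ccw = 1/65.0 − 1/133 = 0.007866.
Ccw = 127.13 mL/cmH2O.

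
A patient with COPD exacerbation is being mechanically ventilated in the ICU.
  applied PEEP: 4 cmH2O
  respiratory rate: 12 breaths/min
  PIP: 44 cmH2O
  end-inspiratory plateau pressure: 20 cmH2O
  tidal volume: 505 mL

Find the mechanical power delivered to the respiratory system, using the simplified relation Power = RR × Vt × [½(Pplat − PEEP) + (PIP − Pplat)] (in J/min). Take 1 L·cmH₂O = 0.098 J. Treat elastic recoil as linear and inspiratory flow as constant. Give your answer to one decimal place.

Per-breath work = Vt × [½(Pplat−PEEP) + (PIP−Pplat)] = 0.505 × [0.5×16.0 + 24.0] = 0.505 × 32.0 = 16.16 L·cmH2O.
Power = 12 × 16.16 = 193.92 L·cmH2O/min.
× 0.098 J/(L·cmH2O) → 19.004 J/min.

19.0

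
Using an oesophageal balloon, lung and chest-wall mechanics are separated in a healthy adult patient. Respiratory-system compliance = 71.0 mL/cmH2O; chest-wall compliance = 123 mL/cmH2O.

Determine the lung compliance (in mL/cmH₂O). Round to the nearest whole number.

168

1/CL = 1/Crs − 1/Ccw.
1/CL = 1/71.0 − 1/123 = 0.005954.
CL = 167.95 mL/cmH2O.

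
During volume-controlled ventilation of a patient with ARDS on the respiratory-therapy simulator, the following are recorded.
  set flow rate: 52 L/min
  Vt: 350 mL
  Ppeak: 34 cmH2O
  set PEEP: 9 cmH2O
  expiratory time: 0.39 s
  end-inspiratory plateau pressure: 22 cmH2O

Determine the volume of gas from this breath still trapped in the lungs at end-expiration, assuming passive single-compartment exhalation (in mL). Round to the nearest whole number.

123

Flow: 52 L/min ÷ 60 = 0.8667 L/s.
R = (PIP − Pplat)/V̇ = (34 − 22) / 0.8667 = 12.0/0.8667 = 13.846 cmH2O·s/L.
C = Vt/(Pplat − PEEP) = 350.0 / (22 − 9) = 350.0/13.0 = 26.923 mL/cmH2O.
τ = R × C = 13.846 × 0.02692 L/cmH2O = 0.3727 s.
Fraction remaining = e^(−Te/τ) = e^(−0.39/0.3727) = 0.3512.
Trapped volume = 350.0 × 0.3512 = 122.92 mL.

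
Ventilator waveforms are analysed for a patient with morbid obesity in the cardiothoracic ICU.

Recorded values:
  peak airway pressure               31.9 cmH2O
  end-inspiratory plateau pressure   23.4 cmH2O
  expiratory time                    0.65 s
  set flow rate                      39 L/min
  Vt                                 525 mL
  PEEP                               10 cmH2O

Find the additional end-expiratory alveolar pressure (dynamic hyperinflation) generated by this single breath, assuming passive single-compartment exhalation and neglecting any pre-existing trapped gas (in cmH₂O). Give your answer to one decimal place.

Flow: 39 L/min ÷ 60 = 0.65 L/s.
R = (PIP − Pplat)/V̇ = (31.9 − 23.4) / 0.65 = 8.5/0.65 = 13.077 cmH2O·s/L.
C = Vt/(Pplat − PEEP) = 525.0 / (23.4 − 10) = 525.0/13.4 = 39.179 mL/cmH2O.
τ = R × C = 13.077 × 0.03918 L/cmH2O = 0.5124 s.
Fraction remaining = e^(−Te/τ) = e^(−0.65/0.5124) = 0.2812; trapped volume = 525.0 × 0.2812 = 147.63 mL.
Additional alveolar pressure from trapping ≈ V_trapped / C = 147.63 / 39.179 = 3.768 cmH2O.

3.8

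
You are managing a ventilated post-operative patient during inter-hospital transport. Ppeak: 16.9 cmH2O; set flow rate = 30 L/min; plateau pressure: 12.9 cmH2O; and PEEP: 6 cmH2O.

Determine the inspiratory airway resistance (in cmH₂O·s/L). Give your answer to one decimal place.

8.0

Flow: 30 L/min ÷ 60 = 0.5 L/s.
Raw = (PIP − Pplat) / flow = (16.9 − 12.9) / 0.5 = 4.0 / 0.5 = 8.0 cmH2O·s/L.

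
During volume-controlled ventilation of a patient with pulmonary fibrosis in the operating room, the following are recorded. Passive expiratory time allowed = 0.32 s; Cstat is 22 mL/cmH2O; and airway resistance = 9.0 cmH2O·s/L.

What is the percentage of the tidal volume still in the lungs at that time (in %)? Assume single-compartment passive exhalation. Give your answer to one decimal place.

τ = R × C = 9.0 × 22 mL/cmH2O = 9.0 × 0.022 L/cmH2O = 0.198 s.
Passive exhalation: V(t)/V₀ = e^(−t/τ) = e^(−0.32/0.198) = 0.1987.
Fraction remaining = 0.1987 → 19.87%.

19.9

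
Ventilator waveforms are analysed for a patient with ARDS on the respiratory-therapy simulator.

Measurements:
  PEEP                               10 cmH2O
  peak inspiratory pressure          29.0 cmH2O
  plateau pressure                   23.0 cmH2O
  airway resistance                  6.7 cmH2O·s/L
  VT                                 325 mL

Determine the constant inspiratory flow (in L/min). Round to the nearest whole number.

54

flow = (PIP − Pplat) / Raw = (29.0 − 23.0) / 6.7 = 0.8955 L/s × 60 = 53.73 L/min.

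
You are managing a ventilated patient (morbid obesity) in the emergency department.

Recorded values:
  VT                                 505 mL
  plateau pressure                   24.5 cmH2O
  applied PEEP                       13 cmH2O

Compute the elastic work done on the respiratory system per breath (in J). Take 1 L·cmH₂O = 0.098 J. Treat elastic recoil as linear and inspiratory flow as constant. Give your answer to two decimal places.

Elastic work ≈ ½ × (Pplat − PEEP) × Vt = 0.5 × (24.5 − 13) × 0.505 L = 0.5 × 11.5 × 0.505 = 2.904 L·cmH2O.
× 0.098 J/(L·cmH2O) → 0.2846 J.

0.28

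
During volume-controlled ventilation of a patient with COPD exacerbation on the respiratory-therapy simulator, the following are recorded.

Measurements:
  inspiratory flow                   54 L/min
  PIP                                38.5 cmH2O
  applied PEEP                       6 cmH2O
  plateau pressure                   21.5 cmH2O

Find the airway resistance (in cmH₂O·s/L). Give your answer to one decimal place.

Flow: 54 L/min ÷ 60 = 0.9 L/s.
Raw = (PIP − Pplat) / flow = (38.5 − 21.5) / 0.9 = 17.0 / 0.9 = 18.889 cmH2O·s/L.

18.9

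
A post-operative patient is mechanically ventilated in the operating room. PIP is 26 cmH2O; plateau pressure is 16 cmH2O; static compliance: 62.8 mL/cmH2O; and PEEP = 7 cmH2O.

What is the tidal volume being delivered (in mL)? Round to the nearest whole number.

Vt = Cstat × (Pplat − PEEP) = 62.8 × (16 − 7) = 62.8 × 9.0 = 565.2 mL.

565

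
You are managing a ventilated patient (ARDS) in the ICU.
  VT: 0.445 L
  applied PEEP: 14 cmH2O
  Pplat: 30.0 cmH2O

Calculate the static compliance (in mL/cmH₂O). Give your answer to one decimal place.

Cstat = Vt / (Pplat − PEEP) = 445 / (30.0 − 14) = 445 / 16.0 = 27.813 mL/cmH2O.

27.8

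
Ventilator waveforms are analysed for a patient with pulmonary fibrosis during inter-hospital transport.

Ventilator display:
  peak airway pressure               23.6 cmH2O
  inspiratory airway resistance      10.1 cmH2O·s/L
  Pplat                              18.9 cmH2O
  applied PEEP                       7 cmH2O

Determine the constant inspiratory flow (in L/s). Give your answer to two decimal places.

flow = (PIP − Pplat) / Raw = 4.7 / 10.1 = 0.4653 L/s.

0.47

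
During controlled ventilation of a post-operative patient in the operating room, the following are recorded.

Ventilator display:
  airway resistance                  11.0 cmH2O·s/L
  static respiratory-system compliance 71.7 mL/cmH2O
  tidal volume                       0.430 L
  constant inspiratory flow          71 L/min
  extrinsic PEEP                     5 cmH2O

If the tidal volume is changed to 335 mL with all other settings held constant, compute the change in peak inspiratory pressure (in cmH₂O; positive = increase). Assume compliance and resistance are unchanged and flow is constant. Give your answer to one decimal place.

-1.3

PIP = Vt/C + R·V̇ + PEEP (constant-flow equation of motion).
Only the elastic term changes: ΔPIP = ΔVt / C = (335 − 430) / 71.7 = -1.325 cmH2O.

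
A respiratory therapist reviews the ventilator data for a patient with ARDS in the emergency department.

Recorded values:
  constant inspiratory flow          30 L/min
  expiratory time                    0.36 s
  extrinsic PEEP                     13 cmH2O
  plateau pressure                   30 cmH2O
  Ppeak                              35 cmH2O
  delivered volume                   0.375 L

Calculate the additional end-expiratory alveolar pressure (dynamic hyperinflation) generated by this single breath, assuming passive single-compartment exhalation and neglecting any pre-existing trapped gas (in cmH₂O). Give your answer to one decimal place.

Flow: 30 L/min ÷ 60 = 0.5 L/s.
R = (PIP − Pplat)/V̇ = (35 − 30) / 0.5 = 5.0/0.5 = 10.0 cmH2O·s/L.
C = Vt/(Pplat − PEEP) = 375.0 / (30 − 13) = 375.0/17.0 = 22.059 mL/cmH2O.
τ = R × C = 10.0 × 0.02206 L/cmH2O = 0.2206 s.
Fraction remaining = e^(−Te/τ) = e^(−0.36/0.2206) = 0.1956; trapped volume = 375.0 × 0.1956 = 73.35 mL.
Additional alveolar pressure from trapping ≈ V_trapped / C = 73.35 / 22.059 = 3.325 cmH2O.

3.3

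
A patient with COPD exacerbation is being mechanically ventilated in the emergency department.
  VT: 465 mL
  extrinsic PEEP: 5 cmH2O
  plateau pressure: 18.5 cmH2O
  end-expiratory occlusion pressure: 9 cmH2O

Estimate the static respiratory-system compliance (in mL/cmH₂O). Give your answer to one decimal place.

48.9

End-expiratory occlusion gives total PEEP = 9 cmH2O (intrinsic PEEP = 9 − 5 = 4). Use total PEEP for the elastic gradient.
Cstat = Vt / (Pplat − PEEPtotal) = 465 / (18.5 − 9) = 465 / 9.5 = 48.947 mL/cmH2O.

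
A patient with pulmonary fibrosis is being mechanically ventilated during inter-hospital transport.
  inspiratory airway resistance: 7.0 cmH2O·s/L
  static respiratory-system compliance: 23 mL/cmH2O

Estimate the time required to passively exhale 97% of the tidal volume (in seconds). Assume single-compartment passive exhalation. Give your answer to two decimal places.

τ = R × C = 7.0 × 23 mL/cmH2O = 7.0 × 0.023 L/cmH2O = 0.161 s.
Exhaled fraction f = 1 − e^(−t/τ) → t = −τ·ln(1 − f) = −0.161·ln(0.03) = 0.5646 s.

0.56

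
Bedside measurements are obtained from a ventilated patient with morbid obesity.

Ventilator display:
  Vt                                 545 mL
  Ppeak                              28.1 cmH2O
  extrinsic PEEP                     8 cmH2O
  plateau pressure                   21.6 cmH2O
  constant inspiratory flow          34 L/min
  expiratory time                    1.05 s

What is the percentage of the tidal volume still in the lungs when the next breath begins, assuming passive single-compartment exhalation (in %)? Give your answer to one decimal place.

10.2

Flow: 34 L/min ÷ 60 = 0.5667 L/s.
R = (PIP − Pplat)/V̇ = (28.1 − 21.6) / 0.5667 = 6.5/0.5667 = 11.47 cmH2O·s/L.
C = Vt/(Pplat − PEEP) = 545.0 / (21.6 − 8) = 545.0/13.6 = 40.074 mL/cmH2O.
τ = R × C = 11.47 × 0.04007 L/cmH2O = 0.4596 s.
Fraction remaining at end-expiration = e^(−Te/τ) = e^(−1.05/0.4596) = 0.1018 → 10.18%.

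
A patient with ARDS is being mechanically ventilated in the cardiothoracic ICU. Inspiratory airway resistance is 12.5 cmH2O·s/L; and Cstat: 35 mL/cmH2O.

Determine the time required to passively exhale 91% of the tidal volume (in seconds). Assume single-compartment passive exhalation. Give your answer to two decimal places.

τ = R × C = 12.5 × 35 mL/cmH2O = 12.5 × 0.035 L/cmH2O = 0.4375 s.
Exhaled fraction f = 1 − e^(−t/τ) → t = −τ·ln(1 − f) = −0.4375·ln(0.09) = 1.053 s.

1.05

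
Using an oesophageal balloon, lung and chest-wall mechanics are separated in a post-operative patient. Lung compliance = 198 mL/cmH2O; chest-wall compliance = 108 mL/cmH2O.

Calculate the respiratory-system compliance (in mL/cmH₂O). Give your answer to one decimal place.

Lung and chest wall are elastances in series: 1/Crs = 1/CL + 1/Ccw.
1/Crs = 1/198 + 1/108 = 0.01431.
Crs = 69.881 mL/cmH2O.

69.9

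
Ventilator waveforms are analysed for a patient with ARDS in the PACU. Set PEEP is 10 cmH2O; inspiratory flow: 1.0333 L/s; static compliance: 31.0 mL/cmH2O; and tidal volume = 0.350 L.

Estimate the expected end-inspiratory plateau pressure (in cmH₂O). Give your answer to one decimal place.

Pplat = PEEP + Vt / Cstat = 10 + 350 / 31.0 = 10 + 11.29 = 21.29 cmH2O.

21.3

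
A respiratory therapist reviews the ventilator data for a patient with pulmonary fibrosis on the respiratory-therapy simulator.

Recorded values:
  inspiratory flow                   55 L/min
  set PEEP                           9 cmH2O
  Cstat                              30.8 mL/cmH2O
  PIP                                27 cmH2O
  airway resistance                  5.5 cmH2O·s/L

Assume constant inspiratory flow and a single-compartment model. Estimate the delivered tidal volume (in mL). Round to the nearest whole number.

Flow: 55 L/min ÷ 60 = 0.9167 L/s.
Equation of motion (constant flow): PIP = Vt/C + R·V̇ + PEEP.
Vt/C = PIP − R·V̇ − PEEP = 27 − 5.042 − 9 = 12.958 cmH2O.
Vt = C × 12.958 = 30.8 × 12.958 = 399.11 mL.

399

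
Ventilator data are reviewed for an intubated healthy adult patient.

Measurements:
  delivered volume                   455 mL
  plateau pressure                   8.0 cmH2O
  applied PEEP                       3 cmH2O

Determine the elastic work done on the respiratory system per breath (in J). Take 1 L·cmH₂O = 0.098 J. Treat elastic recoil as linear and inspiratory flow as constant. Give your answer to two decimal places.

Elastic work ≈ ½ × (Pplat − PEEP) × Vt = 0.5 × (8.0 − 3) × 0.455 L = 0.5 × 5.0 × 0.455 = 1.138 L·cmH2O.
× 0.098 J/(L·cmH2O) → 0.1115 J.

0.11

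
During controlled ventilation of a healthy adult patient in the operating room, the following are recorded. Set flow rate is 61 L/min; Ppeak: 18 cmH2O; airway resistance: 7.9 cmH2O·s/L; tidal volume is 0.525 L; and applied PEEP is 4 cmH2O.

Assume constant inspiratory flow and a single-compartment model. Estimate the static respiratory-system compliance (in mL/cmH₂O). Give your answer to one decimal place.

88.0

Flow: 61 L/min ÷ 60 = 1.0167 L/s.
Equation of motion (constant flow): PIP = Vt/C + R·V̇ + PEEP.
Vt/C = PIP − R·V̇ − PEEP = 18 − 7.9×1.0167 − 4 = 18 − 8.032 − 4 = 5.968 cmH2O.
C = Vt / 5.968 = 525 / 5.968 = 87.969 mL/cmH2O.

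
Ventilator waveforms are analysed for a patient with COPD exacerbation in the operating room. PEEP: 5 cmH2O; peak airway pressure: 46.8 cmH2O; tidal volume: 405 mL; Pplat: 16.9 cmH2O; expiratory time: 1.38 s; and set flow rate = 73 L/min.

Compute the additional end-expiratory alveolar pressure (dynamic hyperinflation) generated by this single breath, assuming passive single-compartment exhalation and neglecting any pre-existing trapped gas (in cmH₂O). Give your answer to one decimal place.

2.3

Flow: 73 L/min ÷ 60 = 1.2167 L/s.
R = (PIP − Pplat)/V̇ = (46.8 − 16.9) / 1.2167 = 29.9/1.2167 = 24.575 cmH2O·s/L.
C = Vt/(Pplat − PEEP) = 405.0 / (16.9 − 5) = 405.0/11.9 = 34.034 mL/cmH2O.
τ = R × C = 24.575 × 0.03403 L/cmH2O = 0.8363 s.
Fraction remaining = e^(−Te/τ) = e^(−1.38/0.8363) = 0.192; trapped volume = 405.0 × 0.192 = 77.76 mL.
Additional alveolar pressure from trapping ≈ V_trapped / C = 77.76 / 34.034 = 2.285 cmH2O.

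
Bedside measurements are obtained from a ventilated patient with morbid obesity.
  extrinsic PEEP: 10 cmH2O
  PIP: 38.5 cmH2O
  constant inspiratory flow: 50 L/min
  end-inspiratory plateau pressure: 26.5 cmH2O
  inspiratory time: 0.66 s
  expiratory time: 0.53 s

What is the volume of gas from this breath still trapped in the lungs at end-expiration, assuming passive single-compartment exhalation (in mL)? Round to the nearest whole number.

Flow: 50 L/min ÷ 60 = 0.8333 L/s.
Vt = flow × Ti = 0.8333 L/s × 0.66 s × 1000 mL/L = 549.98 mL.
R = (PIP − Pplat)/V̇ = (38.5 − 26.5) / 0.8333 = 12.0/0.8333 = 14.401 cmH2O·s/L.
C = Vt/(Pplat − PEEP) = 549.98 / (26.5 − 10) = 549.98/16.5 = 33.332 mL/cmH2O.
τ = R × C = 14.401 × 0.03333 L/cmH2O = 0.48 s.
Fraction remaining = e^(−Te/τ) = e^(−0.53/0.48) = 0.3315.
Trapped volume = 549.98 × 0.3315 = 182.32 mL.

182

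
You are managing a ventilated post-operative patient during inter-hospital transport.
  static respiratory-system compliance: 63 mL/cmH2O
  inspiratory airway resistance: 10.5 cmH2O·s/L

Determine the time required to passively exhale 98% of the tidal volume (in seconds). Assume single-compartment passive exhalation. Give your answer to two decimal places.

τ = R × C = 10.5 × 63 mL/cmH2O = 10.5 × 0.063 L/cmH2O = 0.6615 s.
Exhaled fraction f = 1 − e^(−t/τ) → t = −τ·ln(1 − f) = −0.6615·ln(0.02) = 2.588 s.

2.59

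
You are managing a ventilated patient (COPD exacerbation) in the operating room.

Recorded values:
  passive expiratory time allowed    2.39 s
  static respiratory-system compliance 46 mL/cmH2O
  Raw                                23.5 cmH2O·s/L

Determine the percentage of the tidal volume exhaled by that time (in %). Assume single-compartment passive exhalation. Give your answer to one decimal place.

τ = R × C = 23.5 × 46 mL/cmH2O = 23.5 × 0.046 L/cmH2O = 1.081 s.
Passive exhalation: V(t)/V₀ = e^(−t/τ) = e^(−2.39/1.081) = 0.1096.
Fraction exhaled = 1 − 0.1096 = 0.8904 → 89.04%.

89.0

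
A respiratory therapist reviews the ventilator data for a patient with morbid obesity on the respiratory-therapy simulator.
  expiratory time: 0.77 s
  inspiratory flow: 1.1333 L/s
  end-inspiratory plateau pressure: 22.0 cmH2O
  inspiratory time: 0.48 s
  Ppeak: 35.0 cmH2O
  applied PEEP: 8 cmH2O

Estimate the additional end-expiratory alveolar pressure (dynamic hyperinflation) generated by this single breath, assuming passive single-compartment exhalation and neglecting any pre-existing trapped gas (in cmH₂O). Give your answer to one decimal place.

2.5

Vt = flow × Ti = 1.1333 L/s × 0.48 s × 1000 mL/L = 543.98 mL.
R = (PIP − Pplat)/V̇ = (35.0 − 22.0) / 1.1333 = 13.0/1.1333 = 11.471 cmH2O·s/L.
C = Vt/(Pplat − PEEP) = 543.98 / (22.0 − 8) = 543.98/14.0 = 38.856 mL/cmH2O.
τ = R × C = 11.471 × 0.03886 L/cmH2O = 0.4458 s.
Fraction remaining = e^(−Te/τ) = e^(−0.77/0.4458) = 0.1778; trapped volume = 543.98 × 0.1778 = 96.72 mL.
Additional alveolar pressure from trapping ≈ V_trapped / C = 96.72 / 38.856 = 2.489 cmH2O.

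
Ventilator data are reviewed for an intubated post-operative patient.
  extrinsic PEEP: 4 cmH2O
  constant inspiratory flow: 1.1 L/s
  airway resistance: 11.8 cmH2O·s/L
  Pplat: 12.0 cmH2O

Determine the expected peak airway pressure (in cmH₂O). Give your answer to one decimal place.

25.0

PIP = Pplat + Raw × flow = 12.0 + 11.8 × 1.1 = 12.0 + 12.98 = 24.98 cmH2O.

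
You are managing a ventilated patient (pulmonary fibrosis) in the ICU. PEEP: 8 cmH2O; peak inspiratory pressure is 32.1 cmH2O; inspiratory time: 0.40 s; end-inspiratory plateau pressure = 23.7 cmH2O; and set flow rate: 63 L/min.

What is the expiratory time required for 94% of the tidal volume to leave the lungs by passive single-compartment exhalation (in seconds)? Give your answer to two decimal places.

Flow: 63 L/min ÷ 60 = 1.05 L/s.
Vt = flow × Ti = 1.05 L/s × 0.40 s × 1000 mL/L = 420.0 mL.
R = (PIP − Pplat)/V̇ = (32.1 − 23.7) / 1.05 = 8.4/1.05 = 8.0 cmH2O·s/L.
C = Vt/(Pplat − PEEP) = 420.0 / (23.7 − 8) = 420.0/15.7 = 26.752 mL/cmH2O.
τ = R × C = 8.0 × 0.02675 L/cmH2O = 0.214 s.
t = −τ·ln(1 − 0.94) = −0.214·ln(0.06) = 0.6021 s.

0.60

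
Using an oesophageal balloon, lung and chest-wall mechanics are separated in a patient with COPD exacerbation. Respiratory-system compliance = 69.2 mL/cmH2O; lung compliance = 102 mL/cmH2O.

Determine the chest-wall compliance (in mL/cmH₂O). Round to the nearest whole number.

215

1/Ccw = 1/Crs − 1/CL.
1/Ccw = 1/69.2 − 1/102 = 0.004647.
Ccw = 215.19 mL/cmH2O.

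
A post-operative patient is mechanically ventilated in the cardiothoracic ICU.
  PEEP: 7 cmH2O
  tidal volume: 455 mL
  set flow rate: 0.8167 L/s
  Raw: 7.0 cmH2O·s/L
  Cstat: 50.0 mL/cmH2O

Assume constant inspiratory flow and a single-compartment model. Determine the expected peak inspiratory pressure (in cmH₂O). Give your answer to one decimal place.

Equation of motion (constant flow): PIP = Vt/C + R·V̇ + PEEP.
PIP = 455/50.0 + 7.0×0.8167 + 7 = 9.1 + 5.717 + 7 = 21.817 cmH2O.

21.8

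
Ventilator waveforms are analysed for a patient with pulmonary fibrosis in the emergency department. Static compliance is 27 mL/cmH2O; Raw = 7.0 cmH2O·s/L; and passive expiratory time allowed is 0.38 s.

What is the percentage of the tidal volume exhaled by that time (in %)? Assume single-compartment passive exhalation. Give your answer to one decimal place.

τ = R × C = 7.0 × 27 mL/cmH2O = 7.0 × 0.027 L/cmH2O = 0.189 s.
Passive exhalation: V(t)/V₀ = e^(−t/τ) = e^(−0.38/0.189) = 0.1339.
Fraction exhaled = 1 − 0.1339 = 0.8661 → 86.61%.

86.6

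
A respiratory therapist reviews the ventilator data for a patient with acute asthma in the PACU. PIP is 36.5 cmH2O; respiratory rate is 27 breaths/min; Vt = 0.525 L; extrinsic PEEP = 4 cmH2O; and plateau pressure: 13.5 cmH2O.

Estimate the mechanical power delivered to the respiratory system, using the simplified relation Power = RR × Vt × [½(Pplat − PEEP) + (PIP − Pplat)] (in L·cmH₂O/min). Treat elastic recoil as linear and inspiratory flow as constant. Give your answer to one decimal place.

Per-breath work = Vt × [½(Pplat−PEEP) + (PIP−Pplat)] = 0.525 × [0.5×9.5 + 23.0] = 0.525 × 27.75 = 14.569 L·cmH2O.
Power = 27 × 14.569 = 393.36 L·cmH2O/min.

393.4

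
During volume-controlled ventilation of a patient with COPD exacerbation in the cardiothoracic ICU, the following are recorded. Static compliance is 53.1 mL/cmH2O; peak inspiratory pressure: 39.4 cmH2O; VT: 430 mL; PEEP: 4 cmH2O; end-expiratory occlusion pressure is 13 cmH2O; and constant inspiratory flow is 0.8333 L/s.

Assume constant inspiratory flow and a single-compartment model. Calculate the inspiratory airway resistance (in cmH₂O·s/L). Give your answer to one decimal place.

22.0

Total PEEP = 13 cmH2O (set 4 + intrinsic 9); this is the baseline alveolar pressure.
Equation of motion (constant flow): PIP = Vt/C + R·V̇ + PEEP.
R·V̇ = PIP − Vt/C − PEEP = 39.4 − 430/53.1 − 13 = 39.4 − 8.098 − 13 = 18.302 cmH2O.
R = 18.302 / 0.8333 = 21.963 cmH2O·s/L.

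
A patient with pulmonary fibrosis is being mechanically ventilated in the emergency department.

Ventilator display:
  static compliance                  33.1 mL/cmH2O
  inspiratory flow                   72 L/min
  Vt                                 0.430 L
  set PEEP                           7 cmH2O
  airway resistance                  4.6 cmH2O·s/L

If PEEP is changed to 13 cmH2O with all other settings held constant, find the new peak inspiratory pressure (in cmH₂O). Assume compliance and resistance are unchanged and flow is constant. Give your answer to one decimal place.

31.5

Flow: 72 L/min ÷ 60 = 1.2 L/s.
PIP = Vt/C + R·V̇ + PEEP (constant-flow equation of motion).
Only the baseline term changes: ΔPIP = ΔPEEP = 13 − 7 = 6.0 cmH2O.
Original PIP = 430/33.1 + 4.6×1.2 + 7 = 25.511 cmH2O; new PIP = 25.511 + (6.0) = 31.511 cmH2O.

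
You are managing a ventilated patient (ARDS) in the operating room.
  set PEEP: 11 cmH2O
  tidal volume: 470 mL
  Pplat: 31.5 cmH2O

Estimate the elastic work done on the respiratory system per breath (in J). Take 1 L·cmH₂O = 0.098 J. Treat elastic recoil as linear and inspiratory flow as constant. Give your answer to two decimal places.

0.47

Elastic work ≈ ½ × (Pplat − PEEP) × Vt = 0.5 × (31.5 − 11) × 0.470 L = 0.5 × 20.5 × 0.470 = 4.818 L·cmH2O.
× 0.098 J/(L·cmH2O) → 0.4722 J.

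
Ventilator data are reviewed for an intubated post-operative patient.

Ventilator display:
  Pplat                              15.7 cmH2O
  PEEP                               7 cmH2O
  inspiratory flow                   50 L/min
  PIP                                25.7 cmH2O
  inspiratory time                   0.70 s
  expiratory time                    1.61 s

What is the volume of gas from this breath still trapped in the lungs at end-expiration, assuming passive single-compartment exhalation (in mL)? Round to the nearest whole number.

Flow: 50 L/min ÷ 60 = 0.8333 L/s.
Vt = flow × Ti = 0.8333 L/s × 0.70 s × 1000 mL/L = 583.31 mL.
R = (PIP − Pplat)/V̇ = (25.7 − 15.7) / 0.8333 = 10.0/0.8333 = 12.0 cmH2O·s/L.
C = Vt/(Pplat − PEEP) = 583.31 / (15.7 − 7) = 583.31/8.7 = 67.047 mL/cmH2O.
τ = R × C = 12.0 × 0.06705 L/cmH2O = 0.8046 s.
Fraction remaining = e^(−Te/τ) = e^(−1.61/0.8046) = 0.1352.
Trapped volume = 583.31 × 0.1352 = 78.864 mL.

79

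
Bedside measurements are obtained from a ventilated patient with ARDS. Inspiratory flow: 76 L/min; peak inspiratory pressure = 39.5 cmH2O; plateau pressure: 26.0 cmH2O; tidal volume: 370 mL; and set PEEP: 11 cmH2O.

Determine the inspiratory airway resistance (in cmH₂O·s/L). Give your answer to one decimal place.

10.7

Flow: 76 L/min ÷ 60 = 1.2667 L/s.
Raw = (PIP − Pplat) / flow = (39.5 − 26.0) / 1.2667 = 13.5 / 1.2667 = 10.658 cmH2O·s/L.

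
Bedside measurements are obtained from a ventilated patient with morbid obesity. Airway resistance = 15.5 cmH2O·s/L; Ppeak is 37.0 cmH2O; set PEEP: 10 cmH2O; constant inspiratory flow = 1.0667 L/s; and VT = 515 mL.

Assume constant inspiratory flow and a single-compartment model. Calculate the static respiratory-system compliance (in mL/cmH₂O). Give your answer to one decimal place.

Equation of motion (constant flow): PIP = Vt/C + R·V̇ + PEEP.
Vt/C = PIP − R·V̇ − PEEP = 37.0 − 15.5×1.0667 − 10 = 37.0 − 16.534 − 10 = 10.466 cmH2O.
C = Vt / 10.466 = 515 / 10.466 = 49.207 mL/cmH2O.

49.2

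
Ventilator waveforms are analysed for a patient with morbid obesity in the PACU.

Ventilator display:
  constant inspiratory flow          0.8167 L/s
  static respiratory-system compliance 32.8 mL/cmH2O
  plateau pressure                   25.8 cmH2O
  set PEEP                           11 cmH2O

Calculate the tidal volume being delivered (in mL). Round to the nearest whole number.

Vt = Cstat × (Pplat − PEEP) = 32.8 × (25.8 − 11) = 32.8 × 14.8 = 485.44 mL.

485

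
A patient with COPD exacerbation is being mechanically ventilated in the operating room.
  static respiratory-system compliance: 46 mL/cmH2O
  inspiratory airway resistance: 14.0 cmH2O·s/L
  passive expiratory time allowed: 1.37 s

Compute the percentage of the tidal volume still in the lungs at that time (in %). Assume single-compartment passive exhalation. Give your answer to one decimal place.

11.9

τ = R × C = 14.0 × 46 mL/cmH2O = 14.0 × 0.046 L/cmH2O = 0.644 s.
Passive exhalation: V(t)/V₀ = e^(−t/τ) = e^(−1.37/0.644) = 0.1192.
Fraction remaining = 0.1192 → 11.92%.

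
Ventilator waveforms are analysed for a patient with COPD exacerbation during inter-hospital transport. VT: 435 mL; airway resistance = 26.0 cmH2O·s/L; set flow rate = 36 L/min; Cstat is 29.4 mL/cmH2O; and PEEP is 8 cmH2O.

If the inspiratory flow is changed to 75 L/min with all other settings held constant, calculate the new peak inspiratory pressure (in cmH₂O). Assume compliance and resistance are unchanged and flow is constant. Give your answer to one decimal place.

55.3

Flow: 36 L/min ÷ 60 = 0.6 L/s.
New flow: 75 L/min ÷ 60 = 1.25 L/s.
PIP = Vt/C + R·V̇ + PEEP (constant-flow equation of motion).
Only the resistive term changes: ΔPIP = R × ΔV̇ = 26.0 × (1.25 − 0.6) = 26.0 × 0.65 = 16.9 cmH2O.
Original PIP = 435/29.4 + 26.0×0.6 + 8 = 38.396 cmH2O; new PIP = 38.396 + (16.9) = 55.296 cmH2O.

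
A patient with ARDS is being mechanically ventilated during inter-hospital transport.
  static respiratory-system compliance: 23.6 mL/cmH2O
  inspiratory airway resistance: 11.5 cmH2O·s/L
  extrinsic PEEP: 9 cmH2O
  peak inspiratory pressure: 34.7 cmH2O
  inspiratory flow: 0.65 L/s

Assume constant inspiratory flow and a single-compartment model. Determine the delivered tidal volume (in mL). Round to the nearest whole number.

430

Equation of motion (constant flow): PIP = Vt/C + R·V̇ + PEEP.
Vt/C = PIP − R·V̇ − PEEP = 34.7 − 7.475 − 9 = 18.225 cmH2O.
Vt = C × 18.225 = 23.6 × 18.225 = 430.11 mL.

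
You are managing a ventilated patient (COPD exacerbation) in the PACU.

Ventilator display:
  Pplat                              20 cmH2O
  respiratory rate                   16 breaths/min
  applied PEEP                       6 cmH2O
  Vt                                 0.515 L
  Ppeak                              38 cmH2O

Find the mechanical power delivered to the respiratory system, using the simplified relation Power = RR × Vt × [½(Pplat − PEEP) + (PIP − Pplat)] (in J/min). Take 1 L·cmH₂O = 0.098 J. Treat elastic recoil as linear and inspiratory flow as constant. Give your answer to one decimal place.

20.2

Per-breath work = Vt × [½(Pplat−PEEP) + (PIP−Pplat)] = 0.515 × [0.5×14.0 + 18.0] = 0.515 × 25.0 = 12.875 L·cmH2O.
Power = 16 × 12.875 = 206.0 L·cmH2O/min.
× 0.098 J/(L·cmH2O) → 20.188 J/min.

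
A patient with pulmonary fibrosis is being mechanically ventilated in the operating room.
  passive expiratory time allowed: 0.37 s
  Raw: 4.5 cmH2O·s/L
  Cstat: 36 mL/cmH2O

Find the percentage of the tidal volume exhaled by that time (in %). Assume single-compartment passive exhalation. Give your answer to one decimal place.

τ = R × C = 4.5 × 36 mL/cmH2O = 4.5 × 0.036 L/cmH2O = 0.162 s.
Passive exhalation: V(t)/V₀ = e^(−t/τ) = e^(−0.37/0.162) = 0.1019.
Fraction exhaled = 1 − 0.1019 = 0.8981 → 89.81%.

89.8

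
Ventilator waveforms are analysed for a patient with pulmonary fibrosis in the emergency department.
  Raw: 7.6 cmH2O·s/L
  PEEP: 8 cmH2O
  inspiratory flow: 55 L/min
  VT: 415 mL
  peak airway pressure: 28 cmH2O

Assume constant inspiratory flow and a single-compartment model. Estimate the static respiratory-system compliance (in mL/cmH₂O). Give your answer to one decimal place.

Flow: 55 L/min ÷ 60 = 0.9167 L/s.
Equation of motion (constant flow): PIP = Vt/C + R·V̇ + PEEP.
Vt/C = PIP − R·V̇ − PEEP = 28 − 7.6×0.9167 − 8 = 28 − 6.967 − 8 = 13.033 cmH2O.
C = Vt / 13.033 = 415 / 13.033 = 31.842 mL/cmH2O.

31.8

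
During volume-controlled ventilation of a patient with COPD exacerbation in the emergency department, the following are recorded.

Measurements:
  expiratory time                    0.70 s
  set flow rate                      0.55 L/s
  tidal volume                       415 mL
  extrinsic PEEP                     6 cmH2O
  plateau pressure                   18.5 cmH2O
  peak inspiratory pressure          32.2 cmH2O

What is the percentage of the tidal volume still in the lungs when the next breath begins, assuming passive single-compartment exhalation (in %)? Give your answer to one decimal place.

R = (PIP − Pplat)/V̇ = (32.2 − 18.5) / 0.55 = 13.7/0.55 = 24.909 cmH2O·s/L.
C = Vt/(Pplat − PEEP) = 415.0 / (18.5 − 6) = 415.0/12.5 = 33.2 mL/cmH2O.
τ = R × C = 24.909 × 0.0332 L/cmH2O = 0.827 s.
Fraction remaining at end-expiration = e^(−Te/τ) = e^(−0.70/0.827) = 0.4289 → 42.89%.

42.9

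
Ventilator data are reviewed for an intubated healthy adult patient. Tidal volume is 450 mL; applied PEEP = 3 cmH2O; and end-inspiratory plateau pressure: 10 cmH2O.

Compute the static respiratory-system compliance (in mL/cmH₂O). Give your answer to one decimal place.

Cstat = Vt / (Pplat − PEEP) = 450 / (10 − 3) = 450 / 7.0 = 64.286 mL/cmH2O.

64.3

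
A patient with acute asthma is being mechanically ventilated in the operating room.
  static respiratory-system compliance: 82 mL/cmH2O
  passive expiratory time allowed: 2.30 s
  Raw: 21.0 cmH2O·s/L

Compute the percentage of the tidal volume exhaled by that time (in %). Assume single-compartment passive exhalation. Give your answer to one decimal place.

73.7

τ = R × C = 21.0 × 82 mL/cmH2O = 21.0 × 0.082 L/cmH2O = 1.722 s.
Passive exhalation: V(t)/V₀ = e^(−t/τ) = e^(−2.30/1.722) = 0.263.
Fraction exhaled = 1 − 0.263 = 0.737 → 73.7%.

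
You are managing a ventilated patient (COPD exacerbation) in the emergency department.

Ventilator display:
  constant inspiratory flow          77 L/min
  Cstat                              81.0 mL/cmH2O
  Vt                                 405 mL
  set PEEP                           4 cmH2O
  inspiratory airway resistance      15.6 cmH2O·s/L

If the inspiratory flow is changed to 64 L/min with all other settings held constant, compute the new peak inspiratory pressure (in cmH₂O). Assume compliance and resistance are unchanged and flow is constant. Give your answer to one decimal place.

Flow: 77 L/min ÷ 60 = 1.2833 L/s.
New flow: 64 L/min ÷ 60 = 1.0667 L/s.
PIP = Vt/C + R·V̇ + PEEP (constant-flow equation of motion).
Only the resistive term changes: ΔPIP = R × ΔV̇ = 15.6 × (1.0667 − 1.2833) = 15.6 × -0.2166 = -3.379 cmH2O.
Original PIP = 405/81.0 + 15.6×1.2833 + 4 = 29.019 cmH2O; new PIP = 29.019 + (-3.379) = 25.64 cmH2O.

25.6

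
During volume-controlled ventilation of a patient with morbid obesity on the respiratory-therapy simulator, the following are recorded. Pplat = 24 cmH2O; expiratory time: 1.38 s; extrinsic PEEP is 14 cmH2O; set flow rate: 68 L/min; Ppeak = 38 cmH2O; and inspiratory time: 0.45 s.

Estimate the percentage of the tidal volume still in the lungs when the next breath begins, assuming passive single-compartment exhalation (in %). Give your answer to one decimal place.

11.2

Flow: 68 L/min ÷ 60 = 1.1333 L/s.
Vt = flow × Ti = 1.1333 L/s × 0.45 s × 1000 mL/L = 509.99 mL.
R = (PIP − Pplat)/V̇ = (38 − 24) / 1.1333 = 14.0/1.1333 = 12.353 cmH2O·s/L.
C = Vt/(Pplat − PEEP) = 509.99 / (24 − 14) = 509.99/10.0 = 50.999 mL/cmH2O.
τ = R × C = 12.353 × 0.051 L/cmH2O = 0.63 s.
Fraction remaining at end-expiration = e^(−Te/τ) = e^(−1.38/0.63) = 0.1119 → 11.19%.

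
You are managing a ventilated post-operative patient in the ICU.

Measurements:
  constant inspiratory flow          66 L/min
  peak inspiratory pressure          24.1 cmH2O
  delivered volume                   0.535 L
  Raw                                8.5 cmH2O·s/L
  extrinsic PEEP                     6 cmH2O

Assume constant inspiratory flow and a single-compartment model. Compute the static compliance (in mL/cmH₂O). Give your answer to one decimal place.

61.1

Flow: 66 L/min ÷ 60 = 1.1 L/s.
Equation of motion (constant flow): PIP = Vt/C + R·V̇ + PEEP.
Vt/C = PIP − R·V̇ − PEEP = 24.1 − 8.5×1.1 − 6 = 24.1 − 9.35 − 6 = 8.75 cmH2O.
C = Vt / 8.75 = 535 / 8.75 = 61.143 mL/cmH2O.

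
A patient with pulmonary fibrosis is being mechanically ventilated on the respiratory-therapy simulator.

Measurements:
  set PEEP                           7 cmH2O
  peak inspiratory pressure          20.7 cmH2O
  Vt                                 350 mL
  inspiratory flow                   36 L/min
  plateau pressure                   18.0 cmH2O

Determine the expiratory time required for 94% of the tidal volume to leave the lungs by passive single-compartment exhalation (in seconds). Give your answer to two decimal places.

Flow: 36 L/min ÷ 60 = 0.6 L/s.
R = (PIP − Pplat)/V̇ = (20.7 − 18.0) / 0.6 = 2.7/0.6 = 4.5 cmH2O·s/L.
C = Vt/(Pplat − PEEP) = 350.0 / (18.0 − 7) = 350.0/11.0 = 31.818 mL/cmH2O.
τ = R × C = 4.5 × 0.03182 L/cmH2O = 0.1432 s.
t = −τ·ln(1 − 0.94) = −0.1432·ln(0.06) = 0.4029 s.

0.40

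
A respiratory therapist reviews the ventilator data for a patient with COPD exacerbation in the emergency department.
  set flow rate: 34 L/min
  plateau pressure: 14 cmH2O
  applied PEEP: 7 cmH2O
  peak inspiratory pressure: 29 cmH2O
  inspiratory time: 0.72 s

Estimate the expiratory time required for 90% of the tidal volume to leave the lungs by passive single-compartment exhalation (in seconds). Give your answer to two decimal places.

Flow: 34 L/min ÷ 60 = 0.5667 L/s.
Vt = flow × Ti = 0.5667 L/s × 0.72 s × 1000 mL/L = 408.02 mL.
R = (PIP − Pplat)/V̇ = (29 − 14) / 0.5667 = 15.0/0.5667 = 26.469 cmH2O·s/L.
C = Vt/(Pplat − PEEP) = 408.02 / (14 − 7) = 408.02/7.0 = 58.289 mL/cmH2O.
τ = R × C = 26.469 × 0.05829 L/cmH2O = 1.543 s.
t = −τ·ln(1 − 0.90) = −1.543·ln(0.1) = 3.553 s.

3.55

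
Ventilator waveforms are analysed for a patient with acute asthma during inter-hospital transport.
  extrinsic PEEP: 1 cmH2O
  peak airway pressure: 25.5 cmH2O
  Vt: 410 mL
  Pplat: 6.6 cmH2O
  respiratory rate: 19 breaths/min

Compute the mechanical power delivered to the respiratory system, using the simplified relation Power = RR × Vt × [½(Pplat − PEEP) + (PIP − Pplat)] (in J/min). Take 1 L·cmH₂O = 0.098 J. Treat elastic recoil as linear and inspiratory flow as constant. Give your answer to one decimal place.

Per-breath work = Vt × [½(Pplat−PEEP) + (PIP−Pplat)] = 0.410 × [0.5×5.6 + 18.9] = 0.410 × 21.7 = 8.897 L·cmH2O.
Power = 19 × 8.897 = 169.04 L·cmH2O/min.
× 0.098 J/(L·cmH2O) → 16.566 J/min.

16.6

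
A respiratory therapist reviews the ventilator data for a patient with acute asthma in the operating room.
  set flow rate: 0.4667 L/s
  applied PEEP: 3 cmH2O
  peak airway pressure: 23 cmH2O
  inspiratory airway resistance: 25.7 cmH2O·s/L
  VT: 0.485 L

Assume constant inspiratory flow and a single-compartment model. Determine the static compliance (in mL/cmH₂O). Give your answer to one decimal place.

Equation of motion (constant flow): PIP = Vt/C + R·V̇ + PEEP.
Vt/C = PIP − R·V̇ − PEEP = 23 − 25.7×0.4667 − 3 = 23 − 11.994 − 3 = 8.006 cmH2O.
C = Vt / 8.006 = 485 / 8.006 = 60.58 mL/cmH2O.

60.6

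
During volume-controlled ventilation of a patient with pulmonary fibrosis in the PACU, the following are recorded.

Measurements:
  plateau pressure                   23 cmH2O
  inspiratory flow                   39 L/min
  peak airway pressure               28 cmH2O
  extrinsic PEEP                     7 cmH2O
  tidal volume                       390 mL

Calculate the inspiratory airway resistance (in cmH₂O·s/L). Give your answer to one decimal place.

Flow: 39 L/min ÷ 60 = 0.65 L/s.
Raw = (PIP − Pplat) / flow = (28 − 23) / 0.65 = 5.0 / 0.65 = 7.692 cmH2O·s/L.

7.7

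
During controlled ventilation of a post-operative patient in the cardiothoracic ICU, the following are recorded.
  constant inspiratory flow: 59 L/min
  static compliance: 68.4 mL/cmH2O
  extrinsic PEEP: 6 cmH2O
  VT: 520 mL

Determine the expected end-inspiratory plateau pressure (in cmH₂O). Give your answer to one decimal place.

13.6

Pplat = PEEP + Vt / Cstat = 6 + 520 / 68.4 = 6 + 7.602 = 13.602 cmH2O.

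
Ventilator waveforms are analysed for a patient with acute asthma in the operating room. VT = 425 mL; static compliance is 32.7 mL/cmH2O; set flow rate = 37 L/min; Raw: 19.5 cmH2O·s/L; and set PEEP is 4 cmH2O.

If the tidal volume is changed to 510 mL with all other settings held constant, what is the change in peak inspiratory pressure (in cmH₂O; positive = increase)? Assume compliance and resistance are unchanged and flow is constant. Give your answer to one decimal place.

PIP = Vt/C + R·V̇ + PEEP (constant-flow equation of motion).
Only the elastic term changes: ΔPIP = ΔVt / C = (510 − 425) / 32.7 = 2.599 cmH2O.

2.6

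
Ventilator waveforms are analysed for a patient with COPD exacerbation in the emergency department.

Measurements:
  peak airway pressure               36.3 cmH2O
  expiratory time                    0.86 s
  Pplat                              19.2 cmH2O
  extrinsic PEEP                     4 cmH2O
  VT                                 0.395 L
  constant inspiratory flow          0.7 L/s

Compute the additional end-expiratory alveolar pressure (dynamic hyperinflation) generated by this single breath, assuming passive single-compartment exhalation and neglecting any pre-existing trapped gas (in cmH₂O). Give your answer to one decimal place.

3.9

R = (PIP − Pplat)/V̇ = (36.3 − 19.2) / 0.7 = 17.1/0.7 = 24.429 cmH2O·s/L.
C = Vt/(Pplat − PEEP) = 395.0 / (19.2 − 4) = 395.0/15.2 = 25.987 mL/cmH2O.
τ = R × C = 24.429 × 0.02599 L/cmH2O = 0.6349 s.
Fraction remaining = e^(−Te/τ) = e^(−0.86/0.6349) = 0.2581; trapped volume = 395.0 × 0.2581 = 101.95 mL.
Additional alveolar pressure from trapping ≈ V_trapped / C = 101.95 / 25.987 = 3.923 cmH2O.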